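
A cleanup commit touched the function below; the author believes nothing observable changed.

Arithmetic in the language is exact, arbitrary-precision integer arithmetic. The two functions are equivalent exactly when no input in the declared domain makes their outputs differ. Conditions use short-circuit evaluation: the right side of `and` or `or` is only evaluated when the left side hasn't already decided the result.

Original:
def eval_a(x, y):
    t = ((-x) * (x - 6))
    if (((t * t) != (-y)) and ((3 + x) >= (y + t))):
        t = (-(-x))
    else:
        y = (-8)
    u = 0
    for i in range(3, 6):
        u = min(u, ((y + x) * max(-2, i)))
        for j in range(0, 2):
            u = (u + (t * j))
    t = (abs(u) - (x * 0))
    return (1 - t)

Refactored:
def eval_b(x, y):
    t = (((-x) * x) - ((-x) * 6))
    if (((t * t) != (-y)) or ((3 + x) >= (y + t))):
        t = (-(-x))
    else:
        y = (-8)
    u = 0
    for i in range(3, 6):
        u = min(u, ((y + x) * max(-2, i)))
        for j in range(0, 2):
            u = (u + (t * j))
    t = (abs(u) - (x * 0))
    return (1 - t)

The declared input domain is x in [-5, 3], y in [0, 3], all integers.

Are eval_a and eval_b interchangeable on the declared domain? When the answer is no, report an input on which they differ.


Not equivalent: x=0, y=0 separates them (-39 vs 1).
eval_a: t := 0 | (((t * t) != (-y)) and ((3 + x) >= (y + t))): false | y := -8 | u := 0 | iter i=3: | u := -24 | iter j=0: | u := -24 | iter j=1: | u := -24 | iter i=4: | u := -32 | iter j=0: | u := -32 | iter j=1: | u := -32 | iter i=5: | u := -40 | iter j=0: | u := -40 | iter j=1: | u := -40 | t := 40 | result -39
eval_b: t := 0 | (((t * t) != (-y)) or ((3 + x) >= (y + t))): true | t := 0 | u := 0 | iter i=3: | u := 0 | iter j=0: | u := 0 | iter j=1: | u := 0 | iter i=4: | u := 0 | iter j=0: | u := 0 | iter j=1: | u := 0 | iter i=5: | u := 0 | iter j=0: | u := 0 | iter j=1: | u := 0 | t := 0 | result 1
verdict: not equivalent; witness: x=0, y=0


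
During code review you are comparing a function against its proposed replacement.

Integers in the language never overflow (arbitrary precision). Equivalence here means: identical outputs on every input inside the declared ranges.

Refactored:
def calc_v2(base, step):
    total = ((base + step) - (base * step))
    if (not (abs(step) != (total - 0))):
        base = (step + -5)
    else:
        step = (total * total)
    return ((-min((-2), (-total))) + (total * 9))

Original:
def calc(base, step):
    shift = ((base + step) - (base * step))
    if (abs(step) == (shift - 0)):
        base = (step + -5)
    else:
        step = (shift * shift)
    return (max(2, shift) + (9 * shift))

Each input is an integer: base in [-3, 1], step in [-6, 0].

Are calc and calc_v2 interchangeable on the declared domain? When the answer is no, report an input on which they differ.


Differences: boolean connective usage differs, and comparison usage differs, and local variable names differ, and min/max/abs usage differs — yet all 35 inputs agree.
verdict: equivalent


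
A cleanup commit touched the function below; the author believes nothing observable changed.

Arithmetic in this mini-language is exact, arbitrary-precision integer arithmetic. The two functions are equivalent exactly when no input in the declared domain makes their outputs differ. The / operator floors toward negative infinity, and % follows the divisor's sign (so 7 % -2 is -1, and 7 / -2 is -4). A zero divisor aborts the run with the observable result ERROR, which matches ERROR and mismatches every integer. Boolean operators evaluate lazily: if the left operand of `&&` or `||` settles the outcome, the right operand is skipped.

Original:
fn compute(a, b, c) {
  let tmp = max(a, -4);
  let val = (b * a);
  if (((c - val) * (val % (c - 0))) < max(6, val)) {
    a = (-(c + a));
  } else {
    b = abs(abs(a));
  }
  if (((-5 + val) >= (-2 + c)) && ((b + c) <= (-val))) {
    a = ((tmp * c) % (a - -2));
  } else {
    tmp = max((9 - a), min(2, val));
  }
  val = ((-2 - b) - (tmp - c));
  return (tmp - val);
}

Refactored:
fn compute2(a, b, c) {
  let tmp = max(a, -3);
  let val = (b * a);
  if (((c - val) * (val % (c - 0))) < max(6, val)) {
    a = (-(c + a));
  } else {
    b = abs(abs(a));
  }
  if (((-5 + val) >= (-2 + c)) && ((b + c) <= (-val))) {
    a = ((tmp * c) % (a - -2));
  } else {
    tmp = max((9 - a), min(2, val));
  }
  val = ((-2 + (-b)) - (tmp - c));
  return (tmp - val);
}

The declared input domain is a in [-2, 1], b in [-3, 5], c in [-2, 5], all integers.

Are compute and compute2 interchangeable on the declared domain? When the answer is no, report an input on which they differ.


The one real change (`-4` became `-3`) has no effect anywhere in the declared ranges.
Spot check at a=-2, b=-2, c=2 — compute: tmp=-2, then val=4, then (((c - val) * (val % (c - 0))) < max(6, val)) is true, then a=0, then (((-5 + val) >= (-2 + c)) && ((b + c) <= (-val))) is false, then tmp=9, then val=-7, then returns 16. compute2: tmp=-2, then val=4, then (((c - val) * (val % (c - 0))) < max(6, val)) is true, then a=0, then (((-5 + val) >= (-2 + c)) && ((b + c) <= (-val))) is false, then tmp=9, then val=-7, then returns 16. Both give 16.
Checked all 288 inputs in the declared domain: the outputs agree on every one.
verdict: equivalent


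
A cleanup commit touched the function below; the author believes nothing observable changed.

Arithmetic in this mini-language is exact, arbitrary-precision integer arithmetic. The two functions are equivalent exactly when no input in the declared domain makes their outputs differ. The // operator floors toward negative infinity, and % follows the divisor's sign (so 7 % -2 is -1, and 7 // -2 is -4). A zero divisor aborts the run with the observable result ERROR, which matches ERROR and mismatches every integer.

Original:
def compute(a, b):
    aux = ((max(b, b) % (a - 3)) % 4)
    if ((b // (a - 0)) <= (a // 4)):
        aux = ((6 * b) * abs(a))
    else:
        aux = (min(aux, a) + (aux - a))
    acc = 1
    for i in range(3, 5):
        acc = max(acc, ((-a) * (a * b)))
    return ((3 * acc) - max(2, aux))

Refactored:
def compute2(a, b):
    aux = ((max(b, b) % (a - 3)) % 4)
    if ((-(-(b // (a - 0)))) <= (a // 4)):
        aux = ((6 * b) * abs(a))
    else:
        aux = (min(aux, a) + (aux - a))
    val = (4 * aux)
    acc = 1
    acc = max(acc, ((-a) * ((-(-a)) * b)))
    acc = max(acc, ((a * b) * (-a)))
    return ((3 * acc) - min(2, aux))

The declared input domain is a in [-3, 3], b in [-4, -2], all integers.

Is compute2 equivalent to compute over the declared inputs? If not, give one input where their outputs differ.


Run the pair on a=-3, b=-4.
compute: aux becomes 0; next ((b // (a - 0)) <= (a // 4)) evaluates to false; next aux becomes 0; next acc becomes 1; next at i=3:; next acc becomes 36; next at i=4:; next acc becomes 36; next final value 106
compute2: aux becomes 0; next ((-(-(b // (a - 0)))) <= (a // 4)) evaluates to false; next aux becomes 0; next val becomes 0; next acc becomes 1; next acc becomes 36; next acc becomes 36; next final value 108
106 vs 108 — the two versions disagree here.
verdict: not equivalent; witness: a=-3, b=-4


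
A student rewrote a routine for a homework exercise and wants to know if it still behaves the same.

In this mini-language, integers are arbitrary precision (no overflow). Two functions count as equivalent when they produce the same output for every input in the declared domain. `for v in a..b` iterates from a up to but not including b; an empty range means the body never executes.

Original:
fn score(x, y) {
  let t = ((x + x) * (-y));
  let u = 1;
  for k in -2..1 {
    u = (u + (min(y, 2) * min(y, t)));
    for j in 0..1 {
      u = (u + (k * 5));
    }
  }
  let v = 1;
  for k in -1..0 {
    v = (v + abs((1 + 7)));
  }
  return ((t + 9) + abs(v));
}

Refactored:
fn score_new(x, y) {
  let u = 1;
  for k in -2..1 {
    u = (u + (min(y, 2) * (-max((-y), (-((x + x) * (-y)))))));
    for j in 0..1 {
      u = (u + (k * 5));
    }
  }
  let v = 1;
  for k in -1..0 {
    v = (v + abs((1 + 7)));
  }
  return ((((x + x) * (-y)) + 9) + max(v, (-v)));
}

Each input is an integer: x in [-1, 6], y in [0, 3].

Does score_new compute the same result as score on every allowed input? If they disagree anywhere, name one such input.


Behavior is preserved: although statement counts differ; arithmetic usage differs; local variable names differ; min/max/abs usage differs, the outputs never diverge.
One worked example (x=6, y=1) — score: t = -12; u = 1; [k=-2]; u = -11; [j=0]; u = -21; [k=-1]; u = -33; [j=0]; u = -38; [k=0]; u = -50; [j=0]; u = -50; v = 1; [k=-1]; v = 9; return 6; score_new: u = 1; [k=-2]; u = -11; [j=0]; u = -21; [k=-1]; u = -33; [j=0]; u = -38; [k=0]; u = -50; [j=0]; u = -50; v = 1; [k=-1]; v = 9; return 6; agreement on 6.
Sweeping the whole domain (32 inputs) finds no disagreement.
verdict: equivalent


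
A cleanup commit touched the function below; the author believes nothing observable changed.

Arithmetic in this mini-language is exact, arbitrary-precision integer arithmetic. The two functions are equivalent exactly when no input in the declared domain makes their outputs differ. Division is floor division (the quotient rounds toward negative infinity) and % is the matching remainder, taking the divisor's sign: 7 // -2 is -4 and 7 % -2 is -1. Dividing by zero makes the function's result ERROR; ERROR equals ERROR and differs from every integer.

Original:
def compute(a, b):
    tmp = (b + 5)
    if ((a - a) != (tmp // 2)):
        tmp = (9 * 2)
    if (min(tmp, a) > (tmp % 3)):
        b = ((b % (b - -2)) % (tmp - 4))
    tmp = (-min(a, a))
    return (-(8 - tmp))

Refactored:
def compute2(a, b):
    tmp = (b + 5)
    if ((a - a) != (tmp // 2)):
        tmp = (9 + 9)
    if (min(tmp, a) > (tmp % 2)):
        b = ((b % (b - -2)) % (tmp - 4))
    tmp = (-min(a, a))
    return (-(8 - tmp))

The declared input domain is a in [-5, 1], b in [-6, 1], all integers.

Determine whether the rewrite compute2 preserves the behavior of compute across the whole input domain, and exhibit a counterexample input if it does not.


The one real change (`3` became `2`) has no effect anywhere in the declared ranges.
Tracing a=-2, b=-5: compute: tmp := 0 | ((a - a) != (tmp // 2)): false | (min(tmp, a) > (tmp % 3)): false | tmp := 2 | result -6 | compute2: tmp := 0 | ((a - a) != (tmp // 2)): false | (min(tmp, a) > (tmp % 2)): false | tmp := 2 | result -6 — matching result -6.
An exhaustive pass over the 56 declared inputs shows identical outputs.
verdict: equivalent


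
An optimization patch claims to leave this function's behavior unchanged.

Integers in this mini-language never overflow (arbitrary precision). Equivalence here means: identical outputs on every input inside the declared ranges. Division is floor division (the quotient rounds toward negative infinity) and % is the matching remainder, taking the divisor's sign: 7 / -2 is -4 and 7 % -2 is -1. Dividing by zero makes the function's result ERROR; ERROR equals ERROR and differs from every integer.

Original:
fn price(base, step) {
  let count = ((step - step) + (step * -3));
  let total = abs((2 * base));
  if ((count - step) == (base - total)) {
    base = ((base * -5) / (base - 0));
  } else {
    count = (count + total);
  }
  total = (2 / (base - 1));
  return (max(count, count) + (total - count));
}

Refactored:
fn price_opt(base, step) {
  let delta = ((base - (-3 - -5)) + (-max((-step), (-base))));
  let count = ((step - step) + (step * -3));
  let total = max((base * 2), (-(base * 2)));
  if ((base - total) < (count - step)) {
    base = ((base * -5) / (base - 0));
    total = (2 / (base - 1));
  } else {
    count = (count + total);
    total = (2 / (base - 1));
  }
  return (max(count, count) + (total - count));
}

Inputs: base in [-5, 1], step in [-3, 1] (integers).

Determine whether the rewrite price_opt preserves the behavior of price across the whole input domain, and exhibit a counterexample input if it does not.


On input base=0, step=-3, price returns -2 while price_opt returns ERROR.
verdict: not equivalent; witness: base=0, step=-3


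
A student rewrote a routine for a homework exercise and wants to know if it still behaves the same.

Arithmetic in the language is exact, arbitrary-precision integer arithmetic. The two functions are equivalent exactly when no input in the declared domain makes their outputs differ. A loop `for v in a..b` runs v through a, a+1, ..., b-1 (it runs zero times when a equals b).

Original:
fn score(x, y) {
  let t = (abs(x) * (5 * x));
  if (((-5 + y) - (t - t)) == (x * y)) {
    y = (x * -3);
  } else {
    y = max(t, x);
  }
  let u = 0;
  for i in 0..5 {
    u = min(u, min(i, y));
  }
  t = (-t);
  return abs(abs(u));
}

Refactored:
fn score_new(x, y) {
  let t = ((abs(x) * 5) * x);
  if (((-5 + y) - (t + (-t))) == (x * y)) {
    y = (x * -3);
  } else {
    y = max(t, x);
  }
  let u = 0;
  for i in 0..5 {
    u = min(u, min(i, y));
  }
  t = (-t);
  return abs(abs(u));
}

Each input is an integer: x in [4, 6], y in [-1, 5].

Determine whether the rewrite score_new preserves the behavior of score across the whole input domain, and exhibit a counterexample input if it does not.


This is a faithful refactor — arithmetic usage differs, but the computed results match everywhere.
One worked example (x=4, y=4) — score: t=80, then (((-5 + y) - (t - t)) == (x * y)) is false, then y=80, then u=0, then (i=0), then u=0, then (i=1), then u=0, then (i=2), then u=0, then (i=3), then u=0, then (i=4), then u=0, then t=-80, then returns 0; score_new: t=80, then (((-5 + y) - (t + (-t))) == (x * y)) is false, then y=80, then u=0, then (i=0), then u=0, then (i=1), then u=0, then (i=2), then u=0, then (i=3), then u=0, then (i=4), then u=0, then t=-80, then returns 0; agreement on 0.
Every one of the 21 inputs gives matching results.
verdict: equivalent


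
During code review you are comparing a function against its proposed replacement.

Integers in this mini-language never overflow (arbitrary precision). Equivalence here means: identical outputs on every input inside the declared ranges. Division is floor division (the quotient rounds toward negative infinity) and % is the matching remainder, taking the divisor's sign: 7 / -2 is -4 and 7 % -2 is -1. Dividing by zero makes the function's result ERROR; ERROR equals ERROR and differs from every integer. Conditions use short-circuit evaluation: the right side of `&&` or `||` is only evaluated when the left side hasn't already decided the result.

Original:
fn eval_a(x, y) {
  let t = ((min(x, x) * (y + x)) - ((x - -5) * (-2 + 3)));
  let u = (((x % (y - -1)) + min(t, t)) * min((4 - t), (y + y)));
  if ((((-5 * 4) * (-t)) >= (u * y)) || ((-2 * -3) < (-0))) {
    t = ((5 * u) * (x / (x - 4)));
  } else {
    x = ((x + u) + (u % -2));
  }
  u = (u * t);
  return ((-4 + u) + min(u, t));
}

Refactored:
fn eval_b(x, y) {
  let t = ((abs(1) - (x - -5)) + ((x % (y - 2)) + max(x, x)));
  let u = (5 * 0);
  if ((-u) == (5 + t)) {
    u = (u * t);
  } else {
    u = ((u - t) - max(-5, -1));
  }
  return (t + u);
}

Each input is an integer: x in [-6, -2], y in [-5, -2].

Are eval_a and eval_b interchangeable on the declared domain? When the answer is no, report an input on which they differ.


On input x=-6, y=-5, eval_a returns -548734 while eval_b returns 1.
verdict: not equivalent; witness: x=-6, y=-5


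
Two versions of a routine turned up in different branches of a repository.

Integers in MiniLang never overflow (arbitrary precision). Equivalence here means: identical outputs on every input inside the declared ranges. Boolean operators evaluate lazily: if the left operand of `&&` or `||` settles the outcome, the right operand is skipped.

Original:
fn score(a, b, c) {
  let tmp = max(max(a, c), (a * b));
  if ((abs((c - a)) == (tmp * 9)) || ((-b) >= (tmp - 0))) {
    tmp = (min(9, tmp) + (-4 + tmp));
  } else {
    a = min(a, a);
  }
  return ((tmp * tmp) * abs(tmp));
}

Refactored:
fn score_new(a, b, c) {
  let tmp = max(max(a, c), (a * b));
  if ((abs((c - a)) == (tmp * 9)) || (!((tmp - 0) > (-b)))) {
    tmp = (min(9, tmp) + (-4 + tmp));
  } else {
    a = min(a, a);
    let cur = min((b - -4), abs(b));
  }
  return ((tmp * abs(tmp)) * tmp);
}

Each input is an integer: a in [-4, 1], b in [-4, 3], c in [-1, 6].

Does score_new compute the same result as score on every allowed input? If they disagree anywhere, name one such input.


Differences: boolean connective usage differs, arithmetic usage differs, comparison usage differs, statement counts differ, local variable names differ, min/max/abs usage differs, constant usage differs — yet all 384 inputs agree.
verdict: equivalent


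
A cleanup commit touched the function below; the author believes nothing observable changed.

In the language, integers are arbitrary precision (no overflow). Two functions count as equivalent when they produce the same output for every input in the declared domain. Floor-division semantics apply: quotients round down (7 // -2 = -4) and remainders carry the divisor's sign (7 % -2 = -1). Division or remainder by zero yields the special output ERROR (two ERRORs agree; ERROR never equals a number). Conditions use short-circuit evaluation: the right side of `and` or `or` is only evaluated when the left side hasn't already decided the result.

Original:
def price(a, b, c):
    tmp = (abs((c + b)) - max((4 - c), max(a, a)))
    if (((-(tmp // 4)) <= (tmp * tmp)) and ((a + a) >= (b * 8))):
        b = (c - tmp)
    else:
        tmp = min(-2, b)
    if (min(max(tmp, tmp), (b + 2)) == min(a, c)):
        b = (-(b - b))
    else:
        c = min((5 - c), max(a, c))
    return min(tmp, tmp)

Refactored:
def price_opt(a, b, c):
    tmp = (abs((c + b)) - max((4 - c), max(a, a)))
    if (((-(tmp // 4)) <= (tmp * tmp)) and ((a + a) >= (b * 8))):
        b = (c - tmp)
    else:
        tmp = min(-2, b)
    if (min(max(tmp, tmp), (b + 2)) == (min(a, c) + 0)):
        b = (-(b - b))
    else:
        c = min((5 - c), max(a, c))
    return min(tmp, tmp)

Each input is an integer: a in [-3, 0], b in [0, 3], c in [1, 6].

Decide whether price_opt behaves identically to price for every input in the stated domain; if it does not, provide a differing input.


Differences: arithmetic usage differs, and constant usage differs — yet all 96 inputs agree.
verdict: equivalent


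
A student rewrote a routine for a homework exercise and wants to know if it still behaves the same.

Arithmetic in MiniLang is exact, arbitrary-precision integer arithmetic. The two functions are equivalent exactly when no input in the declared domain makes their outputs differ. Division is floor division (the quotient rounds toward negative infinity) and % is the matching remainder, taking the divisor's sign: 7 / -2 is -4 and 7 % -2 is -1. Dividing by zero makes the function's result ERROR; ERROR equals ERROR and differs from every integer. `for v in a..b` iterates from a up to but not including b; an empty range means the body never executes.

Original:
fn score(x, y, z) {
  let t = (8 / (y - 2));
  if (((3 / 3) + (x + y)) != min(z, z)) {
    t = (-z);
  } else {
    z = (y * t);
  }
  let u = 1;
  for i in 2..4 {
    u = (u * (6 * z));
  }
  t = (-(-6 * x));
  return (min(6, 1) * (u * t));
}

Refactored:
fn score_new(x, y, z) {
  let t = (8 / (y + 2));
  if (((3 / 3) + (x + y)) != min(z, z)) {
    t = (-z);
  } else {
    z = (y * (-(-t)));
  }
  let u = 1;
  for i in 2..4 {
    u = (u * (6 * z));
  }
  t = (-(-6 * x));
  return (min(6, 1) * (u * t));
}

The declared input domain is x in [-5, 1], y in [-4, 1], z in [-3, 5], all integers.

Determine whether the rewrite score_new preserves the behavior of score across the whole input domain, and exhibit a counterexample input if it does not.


The rewrite breaks on x=-5, y=-2, z=-3, where the results are -9720 and ERROR.
score: t := -2 | (((3 / 3) + (x + y)) != min(z, z)): true | t := 3 | u := 1 | iter i=2: | u := -18 | iter i=3: | u := 324 | t := -30 | result -9720
score_new: divide-by-zero, output ERROR
verdict: not equivalent; witness: x=-5, y=-2, z=-3


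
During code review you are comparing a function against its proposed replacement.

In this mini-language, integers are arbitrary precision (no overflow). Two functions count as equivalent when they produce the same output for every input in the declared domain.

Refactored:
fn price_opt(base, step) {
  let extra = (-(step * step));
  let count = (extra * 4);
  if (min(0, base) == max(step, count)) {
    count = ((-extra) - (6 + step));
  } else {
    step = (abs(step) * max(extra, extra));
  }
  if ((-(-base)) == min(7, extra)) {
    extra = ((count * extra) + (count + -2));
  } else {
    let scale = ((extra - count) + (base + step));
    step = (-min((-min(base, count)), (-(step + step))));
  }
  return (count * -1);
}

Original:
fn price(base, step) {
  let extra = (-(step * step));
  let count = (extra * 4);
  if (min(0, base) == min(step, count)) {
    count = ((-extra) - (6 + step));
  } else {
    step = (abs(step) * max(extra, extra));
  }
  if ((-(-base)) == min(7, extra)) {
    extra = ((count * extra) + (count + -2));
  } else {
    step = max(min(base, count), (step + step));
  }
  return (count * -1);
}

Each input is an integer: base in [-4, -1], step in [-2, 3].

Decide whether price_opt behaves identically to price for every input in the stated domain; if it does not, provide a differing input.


Evaluate both at base=-4, step=1.
price: extra = -1; count = -4; (min(0, base) == min(step, count)) -> true; count = -6; ((-(-base)) == min(7, extra)) -> false; step = 2; return 6
price_opt: extra = -1; count = -4; (min(0, base) == max(step, count)) -> false; step = -1; ((-(-base)) == min(7, extra)) -> false; scale = -2; step = -2; return 4
6 and 4 differ, so these are not the same function on this domain.
verdict: not equivalent; witness: base=-4, step=1


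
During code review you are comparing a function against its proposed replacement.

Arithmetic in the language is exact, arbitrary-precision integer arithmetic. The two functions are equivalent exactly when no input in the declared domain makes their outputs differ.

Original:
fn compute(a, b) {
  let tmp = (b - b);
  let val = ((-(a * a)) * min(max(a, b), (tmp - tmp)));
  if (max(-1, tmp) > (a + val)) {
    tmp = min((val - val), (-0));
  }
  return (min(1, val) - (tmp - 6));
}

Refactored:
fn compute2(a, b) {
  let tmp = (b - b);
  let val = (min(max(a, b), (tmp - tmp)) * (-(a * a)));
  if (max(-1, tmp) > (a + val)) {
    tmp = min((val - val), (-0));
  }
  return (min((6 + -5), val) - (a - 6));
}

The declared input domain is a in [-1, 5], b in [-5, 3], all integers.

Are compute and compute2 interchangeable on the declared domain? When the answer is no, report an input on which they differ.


On input a=-1, b=-5, compute returns 7 while compute2 returns 8.
verdict: not equivalent; witness: a=-1, b=-5


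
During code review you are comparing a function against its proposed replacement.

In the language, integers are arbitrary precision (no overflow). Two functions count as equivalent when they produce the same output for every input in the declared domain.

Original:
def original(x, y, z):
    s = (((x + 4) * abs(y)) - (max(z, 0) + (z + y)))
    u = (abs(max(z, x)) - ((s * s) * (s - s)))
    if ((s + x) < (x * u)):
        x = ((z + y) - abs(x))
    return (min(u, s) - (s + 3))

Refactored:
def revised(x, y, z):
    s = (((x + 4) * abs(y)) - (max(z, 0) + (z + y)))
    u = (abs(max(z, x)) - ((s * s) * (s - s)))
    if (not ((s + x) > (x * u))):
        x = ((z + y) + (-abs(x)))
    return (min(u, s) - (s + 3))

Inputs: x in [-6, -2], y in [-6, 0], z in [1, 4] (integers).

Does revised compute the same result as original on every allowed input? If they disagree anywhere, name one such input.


Equivalent. Whatever the rewrite altered, no input in the stated domain can expose a difference.
Sweeping the whole domain (140 inputs) finds no disagreement.
As a probe, take x=-2, y=-1, z=2: original runs s := -1 | u := 2 | ((s + x) < (x * u)): false | result -3; revised runs s := -1 | u := 2 | (not ((s + x) > (x * u))): false | result -3; both end at -3.
verdict: equivalent


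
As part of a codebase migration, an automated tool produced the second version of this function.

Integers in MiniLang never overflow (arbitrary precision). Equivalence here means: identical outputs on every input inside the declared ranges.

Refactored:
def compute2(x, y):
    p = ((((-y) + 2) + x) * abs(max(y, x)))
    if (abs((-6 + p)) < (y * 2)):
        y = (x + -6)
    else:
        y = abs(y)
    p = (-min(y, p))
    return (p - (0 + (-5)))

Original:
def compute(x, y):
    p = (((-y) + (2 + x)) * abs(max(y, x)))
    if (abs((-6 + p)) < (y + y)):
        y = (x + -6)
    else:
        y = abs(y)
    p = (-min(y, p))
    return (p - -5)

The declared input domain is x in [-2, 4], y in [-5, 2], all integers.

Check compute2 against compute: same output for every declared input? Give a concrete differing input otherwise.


The two versions differ — the changes include arithmetic usage differs; constant usage differs.
Spot check at x=-2, y=-5 — compute: p = 10; (abs((-6 + p)) < (y + y)) -> false; y = 5; p = -5; return 0. compute2: p = 10; (abs((-6 + p)) < (y * 2)) -> false; y = 5; p = -5; return 0. Both give 0.
Across all 56 domain points the two functions coincide.
verdict: equivalent


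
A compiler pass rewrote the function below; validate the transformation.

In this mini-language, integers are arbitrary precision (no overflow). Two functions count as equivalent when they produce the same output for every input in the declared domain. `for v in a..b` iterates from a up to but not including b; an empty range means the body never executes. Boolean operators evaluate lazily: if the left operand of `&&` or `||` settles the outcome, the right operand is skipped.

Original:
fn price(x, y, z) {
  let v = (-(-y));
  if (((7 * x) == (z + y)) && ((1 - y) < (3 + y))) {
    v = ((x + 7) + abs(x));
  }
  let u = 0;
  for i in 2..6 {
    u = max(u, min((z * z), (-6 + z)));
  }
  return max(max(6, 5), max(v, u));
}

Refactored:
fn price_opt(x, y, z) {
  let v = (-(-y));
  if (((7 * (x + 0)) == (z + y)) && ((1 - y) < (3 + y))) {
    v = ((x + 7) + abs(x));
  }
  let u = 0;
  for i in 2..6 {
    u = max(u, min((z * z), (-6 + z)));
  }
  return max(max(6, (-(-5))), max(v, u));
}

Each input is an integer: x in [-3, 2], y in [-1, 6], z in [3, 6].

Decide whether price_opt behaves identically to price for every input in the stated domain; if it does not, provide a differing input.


Comparing the listings, the differences include: constant usage differs; arithmetic usage differs.
One worked example (x=1, y=4, z=5) — price: v := 4 | (((7 * x) == (z + y)) && ((1 - y) < (3 + y))): false | u := 0 | iter i=2: | u := 0 | iter i=3: | u := 0 | iter i=4: | u := 0 | iter i=5: | u := 0 | result 6; price_opt: v := 4 | (((7 * (x + 0)) == (z + y)) && ((1 - y) < (3 + y))): false | u := 0 | iter i=2: | u := 0 | iter i=3: | u := 0 | iter i=4: | u := 0 | iter i=5: | u := 0 | result 6; agreement on 6.
Every one of the 192 inputs gives matching results.
verdict: equivalent


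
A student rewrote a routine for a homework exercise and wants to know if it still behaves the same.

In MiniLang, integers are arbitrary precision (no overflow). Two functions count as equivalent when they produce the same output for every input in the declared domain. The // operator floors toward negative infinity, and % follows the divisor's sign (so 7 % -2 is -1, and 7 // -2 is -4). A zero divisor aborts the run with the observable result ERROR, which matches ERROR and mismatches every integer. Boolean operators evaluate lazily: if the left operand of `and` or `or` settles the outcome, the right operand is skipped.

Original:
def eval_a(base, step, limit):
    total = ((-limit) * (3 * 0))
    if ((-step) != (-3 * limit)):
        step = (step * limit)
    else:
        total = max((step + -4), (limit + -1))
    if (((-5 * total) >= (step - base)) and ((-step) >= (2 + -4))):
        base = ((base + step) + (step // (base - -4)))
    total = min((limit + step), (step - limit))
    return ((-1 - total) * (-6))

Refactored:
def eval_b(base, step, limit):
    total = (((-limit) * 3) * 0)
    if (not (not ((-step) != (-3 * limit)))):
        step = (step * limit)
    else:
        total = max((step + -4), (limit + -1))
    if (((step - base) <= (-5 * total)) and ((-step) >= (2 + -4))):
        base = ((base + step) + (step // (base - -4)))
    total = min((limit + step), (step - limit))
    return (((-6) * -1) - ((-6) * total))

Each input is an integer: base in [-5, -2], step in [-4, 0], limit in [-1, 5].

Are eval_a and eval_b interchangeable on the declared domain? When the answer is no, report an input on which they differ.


This is a faithful refactor — constant usage differs, and comparison usage differs, and boolean connective usage differs, and arithmetic usage differs, but the computed results match everywhere.
Spot check at base=-3, step=-1, limit=5 — eval_a: total = 0; ((-step) != (-3 * limit)) -> true; step = -5; (((-5 * total) >= (step - base)) and ((-step) >= (2 + -4))) -> true; base = -13; total = -10; return -54. eval_b: total = 0; (not (not ((-step) != (-3 * limit)))) -> true; step = -5; (((step - base) <= (-5 * total)) and ((-step) >= (2 + -4))) -> true; base = -13; total = -10; return -54. Both give -54.
Sweeping the whole domain (140 inputs) finds no disagreement.
verdict: equivalent


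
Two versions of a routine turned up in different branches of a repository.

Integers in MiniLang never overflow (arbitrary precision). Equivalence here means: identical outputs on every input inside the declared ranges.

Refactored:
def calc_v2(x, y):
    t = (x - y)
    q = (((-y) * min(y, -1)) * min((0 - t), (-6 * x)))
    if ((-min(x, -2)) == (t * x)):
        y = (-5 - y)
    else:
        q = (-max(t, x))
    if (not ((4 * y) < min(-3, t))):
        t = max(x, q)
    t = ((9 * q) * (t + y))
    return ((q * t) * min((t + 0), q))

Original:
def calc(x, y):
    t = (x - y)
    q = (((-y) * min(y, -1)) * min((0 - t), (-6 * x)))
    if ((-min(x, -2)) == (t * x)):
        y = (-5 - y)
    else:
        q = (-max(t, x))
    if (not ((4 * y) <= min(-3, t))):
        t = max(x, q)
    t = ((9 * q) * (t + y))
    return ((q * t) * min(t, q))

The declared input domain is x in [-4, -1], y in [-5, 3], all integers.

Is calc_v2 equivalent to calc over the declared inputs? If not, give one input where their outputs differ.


The suspicious edit (`((4 * y) <= min(-3, t))` became `((4 * y) < min(-3, t))`) never changes the result for any input inside the declared domain.
Tracing x=-4, y=2: calc: t := -6 | q := 12 | ((-min(x, -2)) == (t * x)): false | q := 4 | (not ((4 * y) <= min(-3, t))): true | t := 4 | t := 216 | result 3456 | calc_v2: t := -6 | q := 12 | ((-min(x, -2)) == (t * x)): false | q := 4 | (not ((4 * y) < min(-3, t))): true | t := 4 | t := 216 | result 3456 — matching result 3456.
Sweeping the whole domain (36 inputs) finds no disagreement.
verdict: equivalent


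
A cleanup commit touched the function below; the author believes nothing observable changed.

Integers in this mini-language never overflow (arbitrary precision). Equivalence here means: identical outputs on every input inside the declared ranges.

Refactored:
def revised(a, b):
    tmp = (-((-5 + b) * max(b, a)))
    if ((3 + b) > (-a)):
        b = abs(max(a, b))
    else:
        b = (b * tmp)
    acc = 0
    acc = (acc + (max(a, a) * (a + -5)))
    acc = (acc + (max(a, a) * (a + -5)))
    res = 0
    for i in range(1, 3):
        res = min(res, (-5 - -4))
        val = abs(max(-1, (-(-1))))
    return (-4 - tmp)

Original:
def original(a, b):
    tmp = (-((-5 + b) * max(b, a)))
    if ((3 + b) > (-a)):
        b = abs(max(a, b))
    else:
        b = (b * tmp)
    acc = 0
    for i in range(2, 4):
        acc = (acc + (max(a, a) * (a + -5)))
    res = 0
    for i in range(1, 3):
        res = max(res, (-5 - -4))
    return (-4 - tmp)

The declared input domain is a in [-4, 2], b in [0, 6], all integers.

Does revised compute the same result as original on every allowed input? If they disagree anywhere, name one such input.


The suspicious edit (`max(res, (-5 - -4))` became `min(res, (-5 - -4))`) never changes the result for any input inside the declared domain.
One worked example (a=-4, b=6) — original: tmp := -6 | ((3 + b) > (-a)): true | b := 6 | acc := 0 | iter i=2: | acc := 36 | iter i=3: | acc := 72 | res := 0 | iter i=1: | res := 0 | iter i=2: | res := 0 | result 2; revised: tmp := -6 | ((3 + b) > (-a)): true | b := 6 | acc := 0 | acc := 36 | acc := 72 | res := 0 | iter i=1: | res := -1 | val := 1 | iter i=2: | res := -1 | val := 1 | result 2; agreement on 2.
Every one of the 49 inputs gives matching results.
verdict: equivalent


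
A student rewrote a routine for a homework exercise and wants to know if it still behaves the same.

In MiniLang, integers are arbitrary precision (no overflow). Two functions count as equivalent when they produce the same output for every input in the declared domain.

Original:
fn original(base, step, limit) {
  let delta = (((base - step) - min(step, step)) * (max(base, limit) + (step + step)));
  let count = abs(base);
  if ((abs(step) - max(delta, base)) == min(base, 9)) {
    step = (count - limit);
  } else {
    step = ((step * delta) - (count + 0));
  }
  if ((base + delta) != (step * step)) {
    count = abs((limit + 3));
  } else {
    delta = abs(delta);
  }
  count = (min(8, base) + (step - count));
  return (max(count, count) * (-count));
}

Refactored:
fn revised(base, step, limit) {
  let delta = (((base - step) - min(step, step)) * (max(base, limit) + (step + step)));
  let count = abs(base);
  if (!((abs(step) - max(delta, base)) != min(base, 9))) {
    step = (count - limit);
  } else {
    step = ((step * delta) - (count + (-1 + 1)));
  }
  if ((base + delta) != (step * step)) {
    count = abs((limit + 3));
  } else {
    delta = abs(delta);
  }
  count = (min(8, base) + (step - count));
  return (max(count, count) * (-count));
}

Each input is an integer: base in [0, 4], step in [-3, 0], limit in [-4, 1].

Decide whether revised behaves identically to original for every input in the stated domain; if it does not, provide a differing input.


Behavior is preserved: although boolean connective usage differs, and comparison usage differs, and constant usage differs, and arithmetic usage differs, the outputs never diverge.
One worked example (base=3, step=-2, limit=-4) — original: delta=-7, then count=3, then ((abs(step) - max(delta, base)) == min(base, 9)) is false, then step=11, then ((base + delta) != (step * step)) is true, then count=1, then count=13, then returns -169; revised: delta=-7, then count=3, then (!((abs(step) - max(delta, base)) != min(base, 9))) is false, then step=11, then ((base + delta) != (step * step)) is true, then count=1, then count=13, then returns -169; agreement on -169.
Across all 120 domain points the two functions coincide.
verdict: equivalent


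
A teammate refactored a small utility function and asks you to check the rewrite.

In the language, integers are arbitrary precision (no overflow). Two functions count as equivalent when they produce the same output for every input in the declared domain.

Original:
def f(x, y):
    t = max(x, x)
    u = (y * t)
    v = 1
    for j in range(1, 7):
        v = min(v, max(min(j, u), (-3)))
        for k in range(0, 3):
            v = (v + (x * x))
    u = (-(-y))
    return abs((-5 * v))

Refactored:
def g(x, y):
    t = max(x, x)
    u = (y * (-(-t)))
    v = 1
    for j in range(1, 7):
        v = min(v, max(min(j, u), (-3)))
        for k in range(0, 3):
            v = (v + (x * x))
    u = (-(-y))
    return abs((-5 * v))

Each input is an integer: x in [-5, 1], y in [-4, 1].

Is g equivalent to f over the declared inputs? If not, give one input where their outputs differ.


Changes here: same computation, different form; the full 42-point sweep finds no disagreement.
verdict: equivalent


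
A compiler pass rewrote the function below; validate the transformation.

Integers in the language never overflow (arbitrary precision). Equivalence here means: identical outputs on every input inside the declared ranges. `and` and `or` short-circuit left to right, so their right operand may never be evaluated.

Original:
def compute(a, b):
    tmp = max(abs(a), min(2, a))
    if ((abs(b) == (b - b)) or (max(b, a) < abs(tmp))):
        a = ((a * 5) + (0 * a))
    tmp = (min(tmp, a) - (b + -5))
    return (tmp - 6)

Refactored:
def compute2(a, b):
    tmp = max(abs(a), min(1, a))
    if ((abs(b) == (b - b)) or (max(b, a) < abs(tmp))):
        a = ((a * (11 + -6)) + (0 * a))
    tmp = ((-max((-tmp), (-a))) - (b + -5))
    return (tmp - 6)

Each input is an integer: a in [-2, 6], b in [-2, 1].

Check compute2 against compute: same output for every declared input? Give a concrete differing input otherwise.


The suspicious edit (`2` became `1`) never changes the result for any input inside the declared domain.
Tracing a=5, b=-1: compute: tmp=5, then ((abs(b) == (b - b)) or (max(b, a) < abs(tmp))) is false, then tmp=11, then returns 5 | compute2: tmp=5, then ((abs(b) == (b - b)) or (max(b, a) < abs(tmp))) is false, then tmp=11, then returns 5 — matching result 5.
Every one of the 36 inputs gives matching results.
verdict: equivalent


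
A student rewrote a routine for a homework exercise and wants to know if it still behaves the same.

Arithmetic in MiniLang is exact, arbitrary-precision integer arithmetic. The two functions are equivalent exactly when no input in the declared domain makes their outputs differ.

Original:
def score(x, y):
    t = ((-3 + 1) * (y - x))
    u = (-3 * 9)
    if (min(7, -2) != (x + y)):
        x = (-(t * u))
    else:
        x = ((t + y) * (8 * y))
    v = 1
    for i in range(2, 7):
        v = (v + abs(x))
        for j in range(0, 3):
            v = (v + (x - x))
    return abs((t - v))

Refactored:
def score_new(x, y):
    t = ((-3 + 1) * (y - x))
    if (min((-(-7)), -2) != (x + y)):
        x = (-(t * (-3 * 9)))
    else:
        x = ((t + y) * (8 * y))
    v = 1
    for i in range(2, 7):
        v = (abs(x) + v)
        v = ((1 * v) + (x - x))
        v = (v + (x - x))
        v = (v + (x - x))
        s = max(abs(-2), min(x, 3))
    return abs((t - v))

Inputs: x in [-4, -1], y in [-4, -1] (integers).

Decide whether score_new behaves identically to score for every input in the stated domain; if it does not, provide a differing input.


Reading the diff, among the changes: loop structure differs, plus min/max/abs usage differs, plus constant usage differs, plus arithmetic usage differs, plus local variable names differ, plus statement counts differ.
Spot check at x=-1, y=-3 — score: t becomes 4; next u becomes -27; next (min(7, -2) != (x + y)) evaluates to true; next x becomes 108; next v becomes 1; next at i=2:; next v becomes 109; next at j=0:; next v becomes 109; next at j=1:; next v becomes 109; next at j=2:; next v becomes 109; next at i=3:; next v becomes 217; next at j=0:; next v becomes 217; next at j=1:; next v becomes 217; next at j=2:; next v becomes 217; next at i=4:; next v becomes 325; next at j=0:; next v becomes 325; next at j=1:; next v becomes 325; next at j=2:; next v becomes 325; next at i=5:; next v becomes 433; next at j=0:; next v becomes 433; next at j=1:; next v becomes 433; next at j=2:; next v becomes 433; next at i=6:; next v becomes 541; next at j=0:; next v becomes 541; next at j=1:; next v becomes 541; next at j=2:; next v becomes 541; next final value 537. score_new: t becomes 4; next (min((-(-7)), -2) != (x + y)) evaluates to true; next x becomes 108; next v becomes 1; next at i=2:; next v becomes 109; next v becomes 109; next v becomes 109; next v becomes 109; next s becomes 3; next at i=3:; next v becomes 217; next v becomes 217; next v becomes 217; next v becomes 217; next s becomes 3; next at i=4:; next v becomes 325; next v becomes 325; next v becomes 325; next v becomes 325; next s becomes 3; next at i=5:; next v becomes 433; next v becomes 433; next v becomes 433; next v becomes 433; next s becomes 3; next at i=6:; next v becomes 541; next v becomes 541; next v becomes 541; next v becomes 541; next s becomes 3; next final value 537. Both give 537.
Checked all 16 inputs in the declared domain: the outputs agree on every one.
verdict: equivalent
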